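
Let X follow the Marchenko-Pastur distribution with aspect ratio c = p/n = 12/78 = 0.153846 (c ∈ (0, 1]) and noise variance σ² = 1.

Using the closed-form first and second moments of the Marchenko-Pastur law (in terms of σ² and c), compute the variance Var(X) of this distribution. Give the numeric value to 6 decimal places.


Recall the MP moments m_1 = E[X] = σ² and m_2 = E[X²] = σ⁴ (1 + c).
m_1 = E[X] = σ² = 1, so m_1² = 1.
m_2 = E[X²] = σ⁴ (1 + c) = 1 · (1 + 0.153846) = 1 · 1.153846 = 1.153846.
(Note m_2 − m_1² simplifies to c · σ⁴ = 0.153846 · 1.)

Var(X) = m_2 − m_1² = 1.153846 − 1 = 0.153846.


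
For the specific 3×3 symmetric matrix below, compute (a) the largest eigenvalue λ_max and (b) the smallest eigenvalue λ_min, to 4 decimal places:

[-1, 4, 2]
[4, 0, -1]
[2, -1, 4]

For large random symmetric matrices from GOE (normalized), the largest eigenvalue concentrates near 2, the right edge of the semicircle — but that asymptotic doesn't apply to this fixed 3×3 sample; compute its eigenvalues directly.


Since M is real symmetric, all three eigenvalues are real; they are the roots of det(λI − M) = λ³ − (tr M) λ² + s λ − det M, where s is the sum of the principal 2×2 minors.
tr M = -1 + 0 + 4 = 3.
s = ((-1)·0 − 4²) + ((-1)·4 − 2²) + (0·4 − (-1)²) = -16 + (-8) + (-1) = -25.
det M (expand along row 1) = (-1)·(-1) − 4·18 + 2·(-4) = -79.
Characteristic polynomial: λ³ − 3λ² − 25λ + 79 = 0.
Substitute λ = y + (tr M)/3 = y + 1.000000 to remove the quadratic term: y³ + p·y + q = 0 with p = s − (tr M)²/3 = -28.000000 and q = −2(tr M)³/27 + (tr M)·s/3 − det M = 52.000000.
Three real roots ⇒ use the trigonometric (Viète) form: r = 2√(−p/3) = 6.110101, φ = arccos(3q/(p·r)) = arccos(-0.911839) = 2.718538 rad.
y_k = r·cos(φ/3 − 2πk/3) for k = 0, 1, 2 gives y = 3.768452, 2.280996, -6.049448.
λ_k = y_k + 1.000000 gives λ = 4.7685, 3.2810, -5.0494 (check: the sum is 3.0000 = tr M).

Hence λ_max = 4.7685 and λ_min = -5.0494.


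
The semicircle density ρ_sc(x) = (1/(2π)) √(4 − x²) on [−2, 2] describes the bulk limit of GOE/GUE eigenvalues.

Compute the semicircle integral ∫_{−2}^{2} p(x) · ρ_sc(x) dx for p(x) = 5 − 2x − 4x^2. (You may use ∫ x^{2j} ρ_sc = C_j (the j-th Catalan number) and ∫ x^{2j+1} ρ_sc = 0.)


Write p(x) = Σ a_i x^i, split into monomials and integrate each against ρ_sc separately.
Using ∫ x^{2j} ρ_sc = C_j = (1/(j+1)) C(2j, j) (Catalan numbers) and ∫ x^{2j+1} ρ_sc = 0 (odd monomials vanish by symmetry):
  i = 0 (even): a_0 · C_{0} = 5 · 1 = 5
  i = 1 (odd): ∫ x^1 ρ_sc = 0 (vanishes)
  i = 2 (even): a_2 · C_{1} = -4 · 1 = -4

Summing the contributions: ∫_{−2}^{2} p(x) ρ_sc(x) dx = 5 + (-4) = 1.


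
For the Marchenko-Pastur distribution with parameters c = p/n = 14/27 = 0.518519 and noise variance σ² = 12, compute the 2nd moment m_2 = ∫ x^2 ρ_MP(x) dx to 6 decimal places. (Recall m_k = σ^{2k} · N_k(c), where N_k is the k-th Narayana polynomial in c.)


E[X²] = σ⁴ (1 + c) (second MP moment). With σ² = 12 (so σ⁴ = 144) and c = 14/27 = 0.518519: E[X²] = 144 · (1 + 0.518519) = 144 · 1.518519.

So E[X^2] = 218.666667.


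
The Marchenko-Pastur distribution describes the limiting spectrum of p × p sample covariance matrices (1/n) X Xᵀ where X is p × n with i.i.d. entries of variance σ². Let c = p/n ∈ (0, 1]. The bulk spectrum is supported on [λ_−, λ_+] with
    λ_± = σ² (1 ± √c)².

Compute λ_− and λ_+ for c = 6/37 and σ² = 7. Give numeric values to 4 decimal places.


c = 6/37 = 0.162162; √c = 0.402694.
λ_− = σ² (1 − √c)² = 7 · (1 − 0.402694)² = 7 · (0.597306)² = 2.497424.
λ_+ = σ² (1 + √c)² = 7 · (1 + 0.402694)² = 7 · (1.402694)² = 13.772846.

Rounded to 4 decimal places: λ_− ≈ 2.4974, λ_+ ≈ 13.7728.


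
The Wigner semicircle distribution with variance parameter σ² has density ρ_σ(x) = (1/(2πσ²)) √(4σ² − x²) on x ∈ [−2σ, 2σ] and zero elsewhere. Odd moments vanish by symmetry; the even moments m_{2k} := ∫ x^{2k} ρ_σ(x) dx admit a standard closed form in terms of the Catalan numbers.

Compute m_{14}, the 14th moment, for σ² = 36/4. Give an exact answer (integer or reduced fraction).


By the scaled semicircle moment identity, m_{2k} = σ^{2k} · C_k with k = 7.
C_7 = (1/(k+1)) · C(2k, k) = (1/8) · C(14, 7) = (1/8) · 3432 = 429.
σ^{2k} = (σ²)^k = (36/4)^7 = 4782969.

Therefore m_{14} = σ^{14} · C_7 = 4782969 · 429 = 2051893701.


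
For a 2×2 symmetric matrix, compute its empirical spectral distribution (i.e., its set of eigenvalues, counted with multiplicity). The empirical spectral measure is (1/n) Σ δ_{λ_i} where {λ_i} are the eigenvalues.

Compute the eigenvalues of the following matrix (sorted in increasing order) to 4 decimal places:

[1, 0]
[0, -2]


Since M is real symmetric, both eigenvalues are real; they are the roots of det(λI − M) = λ² − (tr M) λ + det M.
tr M = 1 + (-2) = -1.
det M = 1·(-2) − 0² = -2 − 0 = -2.
Characteristic polynomial: λ² + λ − 2 = 0.
Discriminant Δ = (tr M)² − 4·det M = 1 − (-8) = 9; √Δ = 3.000000.
λ = (tr M ± √Δ)/2 = (-1 ± 3.000000)/2, giving (tr M − √Δ)/2 = -2.0000 and (tr M + √Δ)/2 = 1.0000.

Eigenvalues sorted in increasing order: [-2.0000, 1.0000].


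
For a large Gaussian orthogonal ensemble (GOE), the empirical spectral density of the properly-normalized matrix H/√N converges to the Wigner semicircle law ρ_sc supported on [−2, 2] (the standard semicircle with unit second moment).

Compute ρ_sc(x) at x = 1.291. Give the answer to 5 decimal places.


ρ_sc(x) = (1/(2π)) √(4 − x²). With x = 1.291:
  4 − x² = 4 − (1.291)² = 4 − 1.666681 = 2.333319.
  √(4 − x²) = 1.527521.
  1/(2π) = 0.159155.
  ρ_sc(1.291) = 0.159155 · 1.527521 = 0.243112.

Rounded to 5 decimal places: ρ_sc(1.291) ≈ 0.24311.


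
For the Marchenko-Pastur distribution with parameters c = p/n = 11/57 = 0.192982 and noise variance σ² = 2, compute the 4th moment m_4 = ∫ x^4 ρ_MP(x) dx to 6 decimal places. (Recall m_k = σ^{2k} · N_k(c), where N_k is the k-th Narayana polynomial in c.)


E[X⁴] = σ⁸ (1 + 6c + 6c² + c³) (fourth MP moment). With σ² = 2 (so σ⁸ = 16) and c = 11/57 = 0.192982: E[X⁴] = 16 · (1 + 6·0.192982 + 6·(0.192982)² + (0.192982)³) = 16 · 2.388535.

So E[X^4] = 38.216563.


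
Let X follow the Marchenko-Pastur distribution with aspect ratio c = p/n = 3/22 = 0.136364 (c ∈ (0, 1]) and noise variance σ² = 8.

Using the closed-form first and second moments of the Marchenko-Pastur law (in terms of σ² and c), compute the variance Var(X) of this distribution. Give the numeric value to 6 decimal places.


Recall the MP moments m_1 = E[X] = σ² and m_2 = E[X²] = σ⁴ (1 + c).
m_1 = E[X] = σ² = 8, so m_1² = 64.
m_2 = E[X²] = σ⁴ (1 + c) = 64 · (1 + 0.136364) = 64 · 1.136364 = 72.727273.
(Note m_2 − m_1² simplifies to c · σ⁴ = 0.136364 · 64.)

Var(X) = m_2 − m_1² = 72.727273 − 64 = 8.727273.


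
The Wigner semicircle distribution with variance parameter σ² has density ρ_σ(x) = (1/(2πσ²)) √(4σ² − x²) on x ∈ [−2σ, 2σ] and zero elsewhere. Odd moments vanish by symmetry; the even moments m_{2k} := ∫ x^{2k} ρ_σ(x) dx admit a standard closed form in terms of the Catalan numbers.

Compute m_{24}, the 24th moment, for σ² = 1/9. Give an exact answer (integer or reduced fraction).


By the scaled semicircle moment identity, m_{2k} = σ^{2k} · C_k with k = 12.
C_12 = (1/(k+1)) · C(2k, k) = (1/13) · C(24, 12) = (1/13) · 2704156 = 208012.
σ^{2k} = (σ²)^k = (1/9)^12 = 1/282429536481.

Therefore m_{24} = σ^{24} · C_12 = (1/282429536481) · 208012 = 208012/282429536481.


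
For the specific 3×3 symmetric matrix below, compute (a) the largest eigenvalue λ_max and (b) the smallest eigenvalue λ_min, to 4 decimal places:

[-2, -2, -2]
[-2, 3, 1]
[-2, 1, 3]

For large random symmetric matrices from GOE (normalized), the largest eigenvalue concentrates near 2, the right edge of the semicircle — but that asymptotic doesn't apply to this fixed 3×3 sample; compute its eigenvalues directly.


Since M is real symmetric, all three eigenvalues are real; they are the roots of det(λI − M) = λ³ − (tr M) λ² + s λ − det M, where s is the sum of the principal 2×2 minors.
tr M = -2 + 3 + 3 = 4.
s = ((-2)·3 − (-2)²) + ((-2)·3 − (-2)²) + (3·3 − 1²) = -10 + (-10) + 8 = -12.
det M (expand along row 1) = (-2)·8 − (-2)·(-4) + (-2)·4 = -32.
Characteristic polynomial: λ³ − 4λ² − 12λ + 32 = 0.
Substitute λ = y + (tr M)/3 = y + 1.333333 to remove the quadratic term: y³ + p·y + q = 0 with p = s − (tr M)²/3 = -17.333333 and q = −2(tr M)³/27 + (tr M)·s/3 − det M = 11.259259.
Three real roots ⇒ use the trigonometric (Viète) form: r = 2√(−p/3) = 4.807402, φ = arccos(3q/(p·r)) = arccos(-0.405358) = 1.988167 rad.
y_k = r·cos(φ/3 − 2πk/3) for k = 0, 1, 2 gives y = 3.789772, 0.666667, -4.456439.
λ_k = y_k + 1.333333 gives λ = 5.1231, 2.0000, -3.1231 (check: the sum is 4.0000 = tr M).

Hence λ_max = 5.1231 and λ_min = -3.1231.


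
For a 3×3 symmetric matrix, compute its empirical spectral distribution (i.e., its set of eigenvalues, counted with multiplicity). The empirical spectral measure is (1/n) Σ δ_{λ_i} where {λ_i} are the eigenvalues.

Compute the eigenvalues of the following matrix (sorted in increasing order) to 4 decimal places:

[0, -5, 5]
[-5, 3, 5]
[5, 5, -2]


Since M is real symmetric, all three eigenvalues are real; they are the roots of det(λI − M) = λ³ − (tr M) λ² + s λ − det M, where s is the sum of the principal 2×2 minors.
tr M = 0 + 3 + (-2) = 1.
s = (0·3 − (-5)²) + (0·(-2) − 5²) + (3·(-2) − 5²) = -25 + (-25) + (-31) = -81.
det M (expand along row 1) = 0·(-31) − (-5)·(-15) + 5·(-40) = -275.
Characteristic polynomial: λ³ − λ² − 81λ + 275 = 0.
Substitute λ = y + (tr M)/3 = y + 0.333333 to remove the quadratic term: y³ + p·y + q = 0 with p = s − (tr M)²/3 = -81.333333 and q = −2(tr M)³/27 + (tr M)·s/3 − det M = 247.925926.
Three real roots ⇒ use the trigonometric (Viète) form: r = 2√(−p/3) = 10.413666, φ = arccos(3q/(p·r)) = arccos(-0.878155) = 2.642787 rad.
y_k = r·cos(φ/3 − 2πk/3) for k = 0, 1, 2 gives y = 6.627620, 3.642434, -10.270053.
λ_k = y_k + 0.333333 gives λ = 6.9610, 3.9758, -9.9367 (check: the sum is 1.0000 = tr M).

Eigenvalues sorted in increasing order: [-9.9367, 3.9758, 6.9610].


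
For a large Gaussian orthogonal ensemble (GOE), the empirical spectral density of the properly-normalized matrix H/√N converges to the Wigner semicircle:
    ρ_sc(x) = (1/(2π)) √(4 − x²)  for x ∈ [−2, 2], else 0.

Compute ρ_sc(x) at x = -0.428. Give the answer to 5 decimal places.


ρ_sc(x) = (1/(2π)) √(4 − x²). With x = -0.428:
  4 − x² = 4 − (-0.428)² = 4 − 0.183184 = 3.816816.
  √(4 − x²) = 1.953667.
  1/(2π) = 0.159155.
  ρ_sc(-0.428) = 0.159155 · 1.953667 = 0.310936.

Rounded to 5 decimal places: ρ_sc(-0.428) ≈ 0.31094.


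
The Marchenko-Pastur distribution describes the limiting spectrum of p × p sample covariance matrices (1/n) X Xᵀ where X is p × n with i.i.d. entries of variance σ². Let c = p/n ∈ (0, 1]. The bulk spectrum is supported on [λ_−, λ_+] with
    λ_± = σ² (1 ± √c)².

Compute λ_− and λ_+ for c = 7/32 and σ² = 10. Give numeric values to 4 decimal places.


c = 7/32 = 0.218750; √c = 0.467707.
λ_− = σ² (1 − √c)² = 10 · (1 − 0.467707)² = 10 · (0.532293)² = 2.833357.
λ_+ = σ² (1 + √c)² = 10 · (1 + 0.467707)² = 10 · (1.467707)² = 21.541643.

Rounded to 4 decimal places: λ_− ≈ 2.8334, λ_+ ≈ 21.5416.


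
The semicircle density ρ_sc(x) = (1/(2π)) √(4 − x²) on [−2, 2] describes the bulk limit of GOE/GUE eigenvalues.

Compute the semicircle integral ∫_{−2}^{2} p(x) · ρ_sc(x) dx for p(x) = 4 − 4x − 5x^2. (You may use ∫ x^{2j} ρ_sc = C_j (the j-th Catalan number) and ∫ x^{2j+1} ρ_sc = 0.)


Write p(x) = Σ a_i x^i, split into monomials and integrate each against ρ_sc separately.
Using ∫ x^{2j} ρ_sc = C_j = (1/(j+1)) C(2j, j) (Catalan numbers) and ∫ x^{2j+1} ρ_sc = 0 (odd monomials vanish by symmetry):
  i = 0 (even): a_0 · C_{0} = 4 · 1 = 4
  i = 1 (odd): ∫ x^1 ρ_sc = 0 (vanishes)
  i = 2 (even): a_2 · C_{1} = -5 · 1 = -5

Summing the contributions: ∫_{−2}^{2} p(x) ρ_sc(x) dx = 4 + (-5) = -1.


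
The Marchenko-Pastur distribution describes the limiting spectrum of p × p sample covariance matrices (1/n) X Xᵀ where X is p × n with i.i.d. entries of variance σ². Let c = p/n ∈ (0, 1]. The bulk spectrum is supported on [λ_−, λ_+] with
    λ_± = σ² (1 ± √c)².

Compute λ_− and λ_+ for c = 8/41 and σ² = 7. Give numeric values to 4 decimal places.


c = 8/41 = 0.195122; √c = 0.441726.
λ_− = σ² (1 − √c)² = 7 · (1 − 0.441726)² = 7 · (0.558274)² = 2.181688.
λ_+ = σ² (1 + √c)² = 7 · (1 + 0.441726)² = 7 · (1.441726)² = 14.550019.

Rounded to 4 decimal places: λ_− ≈ 2.1817, λ_+ ≈ 14.5500.


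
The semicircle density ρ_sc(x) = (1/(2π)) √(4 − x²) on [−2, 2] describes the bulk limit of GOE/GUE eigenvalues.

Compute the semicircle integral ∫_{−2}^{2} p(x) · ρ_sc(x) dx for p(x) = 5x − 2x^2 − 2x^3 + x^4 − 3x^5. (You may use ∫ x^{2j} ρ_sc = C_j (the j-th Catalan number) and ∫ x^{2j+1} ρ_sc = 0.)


Write p(x) = Σ a_i x^i, split into monomials and integrate each against ρ_sc separately.
Using ∫ x^{2j} ρ_sc = C_j = (1/(j+1)) C(2j, j) (Catalan numbers) and ∫ x^{2j+1} ρ_sc = 0 (odd monomials vanish by symmetry):
  i = 1 (odd): ∫ x^1 ρ_sc = 0 (vanishes)
  i = 2 (even): a_2 · C_{1} = -2 · 1 = -2
  i = 3 (odd): ∫ x^3 ρ_sc = 0 (vanishes)
  i = 4 (even): a_4 · C_{2} = 1 · 2 = 2
  i = 5 (odd): ∫ x^5 ρ_sc = 0 (vanishes)

Summing the contributions: ∫_{−2}^{2} p(x) ρ_sc(x) dx = (-2) + 2 = 0.


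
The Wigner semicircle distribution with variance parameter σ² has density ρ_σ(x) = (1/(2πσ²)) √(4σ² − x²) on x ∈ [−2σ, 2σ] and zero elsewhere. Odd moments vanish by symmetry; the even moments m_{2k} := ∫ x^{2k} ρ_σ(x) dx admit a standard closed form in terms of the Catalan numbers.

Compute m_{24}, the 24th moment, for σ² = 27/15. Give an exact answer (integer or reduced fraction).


By the scaled semicircle moment identity, m_{2k} = σ^{2k} · C_k with k = 12.
C_12 = (1/(k+1)) · C(2k, k) = (1/13) · C(24, 12) = (1/13) · 2704156 = 208012.
σ^{2k} = (σ²)^k = (27/15)^12 = 282429536481/244140625.

Therefore m_{24} = σ^{24} · C_12 = (282429536481/244140625) · 208012 = 58748732742485772/244140625.


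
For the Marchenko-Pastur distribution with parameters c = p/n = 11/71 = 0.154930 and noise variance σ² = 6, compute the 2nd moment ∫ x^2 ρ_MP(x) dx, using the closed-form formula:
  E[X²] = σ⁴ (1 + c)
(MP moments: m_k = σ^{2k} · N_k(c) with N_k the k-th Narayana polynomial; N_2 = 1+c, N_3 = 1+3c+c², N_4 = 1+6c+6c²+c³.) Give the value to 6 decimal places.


E[X²] = σ⁴ (1 + c) (second MP moment). With σ² = 6 (so σ⁴ = 36) and c = 11/71 = 0.154930: E[X²] = 36 · (1 + 0.154930) = 36 · 1.154930.

So E[X^2] = 41.577465.


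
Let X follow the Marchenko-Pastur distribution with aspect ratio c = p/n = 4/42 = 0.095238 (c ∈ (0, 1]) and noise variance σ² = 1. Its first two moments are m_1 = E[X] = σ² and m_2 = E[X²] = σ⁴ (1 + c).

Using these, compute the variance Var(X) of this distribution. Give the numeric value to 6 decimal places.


m_1 = E[X] = σ² = 1, so m_1² = 1.
m_2 = E[X²] = σ⁴ (1 + c) = 1 · (1 + 0.095238) = 1 · 1.095238 = 1.095238.
(Note m_2 − m_1² simplifies to c · σ⁴ = 0.095238 · 1.)

Var(X) = m_2 − m_1² = 1.095238 − 1 = 0.095238.


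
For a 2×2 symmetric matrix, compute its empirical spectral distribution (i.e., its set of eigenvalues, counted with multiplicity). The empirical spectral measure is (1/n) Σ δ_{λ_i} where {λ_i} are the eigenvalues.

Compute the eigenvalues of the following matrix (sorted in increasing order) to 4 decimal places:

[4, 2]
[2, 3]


Since M is real symmetric, both eigenvalues are real; they are the roots of det(λI − M) = λ² − (tr M) λ + det M.
tr M = 4 + 3 = 7.
det M = 4·3 − 2² = 12 − 4 = 8.
Characteristic polynomial: λ² − 7λ + 8 = 0.
Discriminant Δ = (tr M)² − 4·det M = 49 − 32 = 17; √Δ = 4.123106.
λ = (tr M ± √Δ)/2 = (7 ± 4.123106)/2, giving (tr M − √Δ)/2 = 1.4384 and (tr M + √Δ)/2 = 5.5616.

Eigenvalues sorted in increasing order: [1.4384, 5.5616].


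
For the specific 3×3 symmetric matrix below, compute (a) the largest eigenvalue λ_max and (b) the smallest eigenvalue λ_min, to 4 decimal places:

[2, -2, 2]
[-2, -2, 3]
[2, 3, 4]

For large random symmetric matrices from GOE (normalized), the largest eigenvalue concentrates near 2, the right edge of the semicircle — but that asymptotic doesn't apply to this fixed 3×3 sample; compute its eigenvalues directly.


Since M is real symmetric, all three eigenvalues are real; they are the roots of det(λI − M) = λ³ − (tr M) λ² + s λ − det M, where s is the sum of the principal 2×2 minors.
tr M = 2 + (-2) + 4 = 4.
s = (2·(-2) − (-2)²) + (2·4 − 2²) + ((-2)·4 − 3²) = -8 + 4 + (-17) = -21.
det M (expand along row 1) = 2·(-17) − (-2)·(-14) + 2·(-2) = -66.
Characteristic polynomial: λ³ − 4λ² − 21λ + 66 = 0.
Substitute λ = y + (tr M)/3 = y + 1.333333 to remove the quadratic term: y³ + p·y + q = 0 with p = s − (tr M)²/3 = -26.333333 and q = −2(tr M)³/27 + (tr M)·s/3 − det M = 33.259259.
Three real roots ⇒ use the trigonometric (Viète) form: r = 2√(−p/3) = 5.925463, φ = arccos(3q/(p·r)) = arccos(-0.639449) = 2.264577 rad.
y_k = r·cos(φ/3 − 2πk/3) for k = 0, 1, 2 gives y = 4.315918, 1.358143, -5.674061.
λ_k = y_k + 1.333333 gives λ = 5.6493, 2.6915, -4.3407 (check: the sum is 4.0000 = tr M).

Hence λ_max = 5.6493 and λ_min = -4.3407.


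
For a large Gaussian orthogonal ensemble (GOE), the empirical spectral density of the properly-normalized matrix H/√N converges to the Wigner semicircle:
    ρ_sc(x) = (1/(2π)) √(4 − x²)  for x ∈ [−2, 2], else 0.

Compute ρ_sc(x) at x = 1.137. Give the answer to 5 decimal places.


ρ_sc(x) = (1/(2π)) √(4 − x²). With x = 1.137:
  4 − x² = 4 − (1.137)² = 4 − 1.292769 = 2.707231.
  √(4 − x²) = 1.645367.
  1/(2π) = 0.159155.
  ρ_sc(1.137) = 0.159155 · 1.645367 = 0.261868.

Rounded to 5 decimal places: ρ_sc(1.137) ≈ 0.26187.


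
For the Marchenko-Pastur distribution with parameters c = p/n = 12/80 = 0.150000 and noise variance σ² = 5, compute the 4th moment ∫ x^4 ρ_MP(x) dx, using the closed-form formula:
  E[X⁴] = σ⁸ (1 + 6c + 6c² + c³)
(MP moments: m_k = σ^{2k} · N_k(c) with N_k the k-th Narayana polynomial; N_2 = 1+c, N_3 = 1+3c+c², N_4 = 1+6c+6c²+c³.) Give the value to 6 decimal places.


E[X⁴] = σ⁸ (1 + 6c + 6c² + c³) (fourth MP moment). With σ² = 5 (so σ⁸ = 625) and c = 12/80 = 0.150000: E[X⁴] = 625 · (1 + 6·0.150000 + 6·(0.150000)² + (0.150000)³) = 625 · 2.038375.

So E[X^4] = 1273.984375.


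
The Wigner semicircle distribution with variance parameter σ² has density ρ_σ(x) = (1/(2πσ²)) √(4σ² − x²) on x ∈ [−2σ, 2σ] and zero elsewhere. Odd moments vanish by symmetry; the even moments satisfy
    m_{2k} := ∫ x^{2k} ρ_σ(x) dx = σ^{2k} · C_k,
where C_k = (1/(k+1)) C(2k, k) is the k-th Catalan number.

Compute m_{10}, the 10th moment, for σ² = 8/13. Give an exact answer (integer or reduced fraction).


By the scaled semicircle moment identity, m_{2k} = σ^{2k} · C_k with k = 5.
C_5 = (1/(k+1)) · C(2k, k) = (1/6) · C(10, 5) = (1/6) · 252 = 42.
σ^{2k} = (σ²)^k = (8/13)^5 = 32768/371293.

Therefore m_{10} = σ^{10} · C_5 = (32768/371293) · 42 = 1376256/371293.


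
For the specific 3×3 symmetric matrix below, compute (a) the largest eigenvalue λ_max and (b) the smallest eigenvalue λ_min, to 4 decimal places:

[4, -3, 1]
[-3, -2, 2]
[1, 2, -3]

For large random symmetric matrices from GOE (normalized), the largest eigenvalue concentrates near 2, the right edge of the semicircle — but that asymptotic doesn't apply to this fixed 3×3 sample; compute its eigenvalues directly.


Since M is real symmetric, all three eigenvalues are real; they are the roots of det(λI − M) = λ³ − (tr M) λ² + s λ − det M, where s is the sum of the principal 2×2 minors.
tr M = 4 + (-2) + (-3) = -1.
s = (4·(-2) − (-3)²) + (4·(-3) − 1²) + ((-2)·(-3) − 2²) = -17 + (-13) + 2 = -28.
det M (expand along row 1) = 4·2 − (-3)·7 + 1·(-4) = 25.
Characteristic polynomial: λ³ + λ² − 28λ − 25 = 0.
Substitute λ = y + (tr M)/3 = y − 0.333333 to remove the quadratic term: y³ + p·y + q = 0 with p = s − (tr M)²/3 = -28.333333 and q = −2(tr M)³/27 + (tr M)·s/3 − det M = -15.592593.
Three real roots ⇒ use the trigonometric (Viète) form: r = 2√(−p/3) = 6.146363, φ = arccos(3q/(p·r)) = arccos(0.268611) = 1.298846 rad.
y_k = r·cos(φ/3 − 2πk/3) for k = 0, 1, 2 gives y = 5.579254, -0.556406, -5.022848.
λ_k = y_k − 0.333333 gives λ = 5.2459, -0.8897, -5.3562 (check: the sum is -1.0000 = tr M).

Hence λ_max = 5.2459 and λ_min = -5.3562.


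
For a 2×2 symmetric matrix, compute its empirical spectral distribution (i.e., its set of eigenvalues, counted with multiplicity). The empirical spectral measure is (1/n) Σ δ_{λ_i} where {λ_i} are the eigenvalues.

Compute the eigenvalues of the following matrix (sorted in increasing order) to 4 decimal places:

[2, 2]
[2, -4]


Since M is real symmetric, both eigenvalues are real; they are the roots of det(λI − M) = λ² − (tr M) λ + det M.
tr M = 2 + (-4) = -2.
det M = 2·(-4) − 2² = -8 − 4 = -12.
Characteristic polynomial: λ² + 2λ − 12 = 0.
Discriminant Δ = (tr M)² − 4·det M = 4 − (-48) = 52; √Δ = 7.211103.
λ = (tr M ± √Δ)/2 = (-2 ± 7.211103)/2, giving (tr M − √Δ)/2 = -4.6056 and (tr M + √Δ)/2 = 2.6056.

Eigenvalues sorted in increasing order: [-4.6056, 2.6056].


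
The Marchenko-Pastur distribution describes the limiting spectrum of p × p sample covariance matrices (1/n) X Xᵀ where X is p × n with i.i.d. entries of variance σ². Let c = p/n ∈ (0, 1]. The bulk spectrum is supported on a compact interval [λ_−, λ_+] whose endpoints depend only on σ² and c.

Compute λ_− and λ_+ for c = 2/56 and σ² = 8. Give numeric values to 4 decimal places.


c = 2/56 = 0.035714; √c = 0.188982.
λ_− = σ² (1 − √c)² = 8 · (1 − 0.188982)² = 8 · (0.811018)² = 5.261999.
λ_+ = σ² (1 + √c)² = 8 · (1 + 0.188982)² = 8 · (1.188982)² = 11.309430.

Rounded to 4 decimal places: λ_− ≈ 5.2620, λ_+ ≈ 11.3094.


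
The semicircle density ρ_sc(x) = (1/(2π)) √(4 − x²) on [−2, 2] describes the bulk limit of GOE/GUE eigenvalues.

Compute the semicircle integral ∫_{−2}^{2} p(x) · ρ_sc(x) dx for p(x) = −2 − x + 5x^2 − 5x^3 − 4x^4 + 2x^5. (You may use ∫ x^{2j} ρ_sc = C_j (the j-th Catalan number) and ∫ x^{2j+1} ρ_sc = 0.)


Write p(x) = Σ a_i x^i, split into monomials and integrate each against ρ_sc separately.
Using ∫ x^{2j} ρ_sc = C_j = (1/(j+1)) C(2j, j) (Catalan numbers) and ∫ x^{2j+1} ρ_sc = 0 (odd monomials vanish by symmetry):
  i = 0 (even): a_0 · C_{0} = -2 · 1 = -2
  i = 1 (odd): ∫ x^1 ρ_sc = 0 (vanishes)
  i = 2 (even): a_2 · C_{1} = 5 · 1 = 5
  i = 3 (odd): ∫ x^3 ρ_sc = 0 (vanishes)
  i = 4 (even): a_4 · C_{2} = -4 · 2 = -8
  i = 5 (odd): ∫ x^5 ρ_sc = 0 (vanishes)

Summing the contributions: ∫_{−2}^{2} p(x) ρ_sc(x) dx = (-2) + 5 + (-8) = -5.


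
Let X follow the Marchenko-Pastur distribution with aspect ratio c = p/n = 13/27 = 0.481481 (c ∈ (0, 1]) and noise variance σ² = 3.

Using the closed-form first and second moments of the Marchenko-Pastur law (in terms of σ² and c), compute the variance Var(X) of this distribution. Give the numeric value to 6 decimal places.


Recall the MP moments m_1 = E[X] = σ² and m_2 = E[X²] = σ⁴ (1 + c).
m_1 = E[X] = σ² = 3, so m_1² = 9.
m_2 = E[X²] = σ⁴ (1 + c) = 9 · (1 + 0.481481) = 9 · 1.481481 = 13.333333.
(Note m_2 − m_1² simplifies to c · σ⁴ = 0.481481 · 9.)

Var(X) = m_2 − m_1² = 13.333333 − 9 = 4.333333.


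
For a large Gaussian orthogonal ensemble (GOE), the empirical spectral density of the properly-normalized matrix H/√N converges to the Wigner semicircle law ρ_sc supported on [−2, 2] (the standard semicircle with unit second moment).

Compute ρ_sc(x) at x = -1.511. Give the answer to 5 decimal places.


ρ_sc(x) = (1/(2π)) √(4 − x²). With x = -1.511:
  4 − x² = 4 − (-1.511)² = 4 − 2.283121 = 1.716879.
  √(4 − x²) = 1.310297.
  1/(2π) = 0.159155.
  ρ_sc(-1.511) = 0.159155 · 1.310297 = 0.208540.

Rounded to 5 decimal places: ρ_sc(-1.511) ≈ 0.20854.


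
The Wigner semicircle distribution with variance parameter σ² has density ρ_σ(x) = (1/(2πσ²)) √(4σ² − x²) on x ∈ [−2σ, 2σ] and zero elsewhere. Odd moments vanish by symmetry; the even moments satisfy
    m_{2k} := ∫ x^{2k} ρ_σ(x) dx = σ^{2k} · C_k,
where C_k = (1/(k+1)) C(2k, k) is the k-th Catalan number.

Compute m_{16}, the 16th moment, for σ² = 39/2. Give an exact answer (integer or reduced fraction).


By the scaled semicircle moment identity, m_{2k} = σ^{2k} · C_k with k = 8.
C_8 = (1/(k+1)) · C(2k, k) = (1/9) · C(16, 8) = (1/9) · 12870 = 1430.
σ^{2k} = (σ²)^k = (39/2)^8 = 5352009260481/256.

Therefore m_{16} = σ^{16} · C_8 = (5352009260481/256) · 1430 = 3826686621243915/128.


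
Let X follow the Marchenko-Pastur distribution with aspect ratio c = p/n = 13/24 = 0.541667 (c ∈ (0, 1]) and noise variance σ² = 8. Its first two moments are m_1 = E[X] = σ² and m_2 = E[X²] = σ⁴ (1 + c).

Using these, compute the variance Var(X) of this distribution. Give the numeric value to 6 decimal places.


m_1 = E[X] = σ² = 8, so m_1² = 64.
m_2 = E[X²] = σ⁴ (1 + c) = 64 · (1 + 0.541667) = 64 · 1.541667 = 98.666667.
(Note m_2 − m_1² simplifies to c · σ⁴ = 0.541667 · 64.)

Var(X) = m_2 − m_1² = 98.666667 − 64 = 34.666667.


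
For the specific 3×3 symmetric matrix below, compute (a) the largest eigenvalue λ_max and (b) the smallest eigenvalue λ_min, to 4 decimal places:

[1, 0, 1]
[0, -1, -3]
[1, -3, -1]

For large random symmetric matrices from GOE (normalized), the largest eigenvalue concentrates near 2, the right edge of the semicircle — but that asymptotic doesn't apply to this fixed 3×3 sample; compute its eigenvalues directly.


Since M is real symmetric, all three eigenvalues are real; they are the roots of det(λI − M) = λ³ − (tr M) λ² + s λ − det M, where s is the sum of the principal 2×2 minors.
tr M = 1 + (-1) + (-1) = -1.
s = (1·(-1) − 0²) + (1·(-1) − 1²) + ((-1)·(-1) − (-3)²) = -1 + (-2) + (-8) = -11.
det M (expand along row 1) = 1·(-8) − 0·3 + 1·1 = -7.
Characteristic polynomial: λ³ + λ² − 11λ + 7 = 0.
Substitute λ = y + (tr M)/3 = y − 0.333333 to remove the quadratic term: y³ + p·y + q = 0 with p = s − (tr M)²/3 = -11.333333 and q = −2(tr M)³/27 + (tr M)·s/3 − det M = 10.740741.
Three real roots ⇒ use the trigonometric (Viète) form: r = 2√(−p/3) = 3.887301, φ = arccos(3q/(p·r)) = arccos(-0.731391) = 2.391156 rad.
y_k = r·cos(φ/3 − 2πk/3) for k = 0, 1, 2 gives y = 2.716518, 1.049796, -3.766314.
λ_k = y_k − 0.333333 gives λ = 2.3832, 0.7165, -4.0996 (check: the sum is -1.0000 = tr M).

Hence λ_max = 2.3832 and λ_min = -4.0996.


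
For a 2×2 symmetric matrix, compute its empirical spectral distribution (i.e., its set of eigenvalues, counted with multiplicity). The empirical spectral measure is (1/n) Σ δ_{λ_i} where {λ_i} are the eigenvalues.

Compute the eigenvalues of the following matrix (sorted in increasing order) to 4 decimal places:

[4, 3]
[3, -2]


Since M is real symmetric, both eigenvalues are real; they are the roots of det(λI − M) = λ² − (tr M) λ + det M.
tr M = 4 + (-2) = 2.
det M = 4·(-2) − 3² = -8 − 9 = -17.
Characteristic polynomial: λ² − 2λ − 17 = 0.
Discriminant Δ = (tr M)² − 4·det M = 4 − (-68) = 72; √Δ = 8.485281.
λ = (tr M ± √Δ)/2 = (2 ± 8.485281)/2, giving (tr M − √Δ)/2 = -3.2426 and (tr M + √Δ)/2 = 5.2426.

Eigenvalues sorted in increasing order: [-3.2426, 5.2426].


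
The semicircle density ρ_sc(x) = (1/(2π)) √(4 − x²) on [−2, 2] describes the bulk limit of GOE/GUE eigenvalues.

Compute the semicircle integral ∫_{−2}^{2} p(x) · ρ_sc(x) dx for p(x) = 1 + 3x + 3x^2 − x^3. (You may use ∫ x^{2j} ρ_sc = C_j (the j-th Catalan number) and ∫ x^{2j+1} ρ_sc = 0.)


Write p(x) = Σ a_i x^i, split into monomials and integrate each against ρ_sc separately.
Using ∫ x^{2j} ρ_sc = C_j = (1/(j+1)) C(2j, j) (Catalan numbers) and ∫ x^{2j+1} ρ_sc = 0 (odd monomials vanish by symmetry):
  i = 0 (even): a_0 · C_{0} = 1 · 1 = 1
  i = 1 (odd): ∫ x^1 ρ_sc = 0 (vanishes)
  i = 2 (even): a_2 · C_{1} = 3 · 1 = 3
  i = 3 (odd): ∫ x^3 ρ_sc = 0 (vanishes)

Summing the contributions: ∫_{−2}^{2} p(x) ρ_sc(x) dx = 1 + 3 = 4.


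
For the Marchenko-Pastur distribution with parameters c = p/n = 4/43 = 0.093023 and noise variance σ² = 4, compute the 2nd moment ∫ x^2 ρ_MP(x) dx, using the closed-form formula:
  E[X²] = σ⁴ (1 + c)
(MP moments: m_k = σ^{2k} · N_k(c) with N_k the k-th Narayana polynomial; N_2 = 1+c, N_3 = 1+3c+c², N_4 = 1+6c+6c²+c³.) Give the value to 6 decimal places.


E[X²] = σ⁴ (1 + c) (second MP moment). With σ² = 4 (so σ⁴ = 16) and c = 4/43 = 0.093023: E[X²] = 16 · (1 + 0.093023) = 16 · 1.093023.

So E[X^2] = 17.488372.


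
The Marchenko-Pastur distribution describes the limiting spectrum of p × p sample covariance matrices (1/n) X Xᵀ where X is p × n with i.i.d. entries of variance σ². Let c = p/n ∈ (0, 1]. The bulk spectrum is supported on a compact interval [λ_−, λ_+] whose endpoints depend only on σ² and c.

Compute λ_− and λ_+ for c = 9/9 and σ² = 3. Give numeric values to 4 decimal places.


c = 9/9 = 1.000000; √c = 1.000000.
λ_− = σ² (1 − √c)² = 3 · (1 − 1.000000)² = 3 · (0.000000)² = 0.000000.
λ_+ = σ² (1 + √c)² = 3 · (1 + 1.000000)² = 3 · (2.000000)² = 12.000000.

Rounded to 4 decimal places: λ_− ≈ 0.0000, λ_+ ≈ 12.0000.


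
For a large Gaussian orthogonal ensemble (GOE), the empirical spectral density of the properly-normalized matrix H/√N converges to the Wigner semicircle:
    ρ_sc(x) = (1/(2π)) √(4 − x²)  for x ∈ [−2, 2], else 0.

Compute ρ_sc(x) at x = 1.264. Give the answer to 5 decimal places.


ρ_sc(x) = (1/(2π)) √(4 − x²). With x = 1.264:
  4 − x² = 4 − (1.264)² = 4 − 1.597696 = 2.402304.
  √(4 − x²) = 1.549937.
  1/(2π) = 0.159155.
  ρ_sc(1.264) = 0.159155 · 1.549937 = 0.246680.

Rounded to 5 decimal places: ρ_sc(1.264) ≈ 0.24668.


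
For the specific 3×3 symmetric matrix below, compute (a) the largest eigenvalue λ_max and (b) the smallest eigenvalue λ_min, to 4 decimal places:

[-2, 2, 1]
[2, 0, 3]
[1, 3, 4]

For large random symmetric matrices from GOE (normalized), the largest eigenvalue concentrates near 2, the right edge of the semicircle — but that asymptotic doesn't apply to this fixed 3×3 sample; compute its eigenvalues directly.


Since M is real symmetric, all three eigenvalues are real; they are the roots of det(λI − M) = λ³ − (tr M) λ² + s λ − det M, where s is the sum of the principal 2×2 minors.
tr M = -2 + 0 + 4 = 2.
s = ((-2)·0 − 2²) + ((-2)·4 − 1²) + (0·4 − 3²) = -4 + (-9) + (-9) = -22.
det M (expand along row 1) = (-2)·(-9) − 2·5 + 1·6 = 14.
Characteristic polynomial: λ³ − 2λ² − 22λ − 14 = 0.
Substitute λ = y + (tr M)/3 = y + 0.666667 to remove the quadratic term: y³ + p·y + q = 0 with p = s − (tr M)²/3 = -23.333333 and q = −2(tr M)³/27 + (tr M)·s/3 − det M = -29.259259.
Three real roots ⇒ use the trigonometric (Viète) form: r = 2√(−p/3) = 5.577734, φ = arccos(3q/(p·r)) = arccos(0.674450) = 0.830576 rad.
y_k = r·cos(φ/3 − 2πk/3) for k = 0, 1, 2 gives y = 5.365327, -1.362328, -4.002999.
λ_k = y_k + 0.666667 gives λ = 6.0320, -0.6957, -3.3363 (check: the sum is 2.0000 = tr M).

Hence λ_max = 6.0320 and λ_min = -3.3363.


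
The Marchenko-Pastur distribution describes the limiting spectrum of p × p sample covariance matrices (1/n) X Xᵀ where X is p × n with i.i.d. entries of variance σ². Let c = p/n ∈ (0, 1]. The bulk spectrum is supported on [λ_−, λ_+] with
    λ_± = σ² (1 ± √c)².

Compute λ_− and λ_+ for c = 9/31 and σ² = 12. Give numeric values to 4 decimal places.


c = 9/31 = 0.290323; √c = 0.538816.
λ_− = σ² (1 − √c)² = 12 · (1 − 0.538816)² = 12 · (0.461184)² = 2.552289.
λ_+ = σ² (1 + √c)² = 12 · (1 + 0.538816)² = 12 · (1.538816)² = 28.415453.

Rounded to 4 decimal places: λ_− ≈ 2.5523, λ_+ ≈ 28.4155.


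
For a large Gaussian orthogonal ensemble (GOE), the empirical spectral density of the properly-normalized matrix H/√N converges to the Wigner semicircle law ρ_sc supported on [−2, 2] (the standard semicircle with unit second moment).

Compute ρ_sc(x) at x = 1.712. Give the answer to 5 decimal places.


ρ_sc(x) = (1/(2π)) √(4 − x²). With x = 1.712:
  4 − x² = 4 − (1.712)² = 4 − 2.930944 = 1.069056.
  √(4 − x²) = 1.033952.
  1/(2π) = 0.159155.
  ρ_sc(1.712) = 0.159155 · 1.033952 = 0.164559.

Rounded to 5 decimal places: ρ_sc(1.712) ≈ 0.16456.


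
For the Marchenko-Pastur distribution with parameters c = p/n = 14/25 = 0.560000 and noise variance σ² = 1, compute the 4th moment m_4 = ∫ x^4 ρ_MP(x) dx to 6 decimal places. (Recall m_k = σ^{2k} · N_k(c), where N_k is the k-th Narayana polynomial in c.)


E[X⁴] = σ⁸ (1 + 6c + 6c² + c³) (fourth MP moment). With σ² = 1 (so σ⁸ = 1) and c = 14/25 = 0.560000: E[X⁴] = 1 · (1 + 6·0.560000 + 6·(0.560000)² + (0.560000)³) = 1 · 6.417216.

So E[X^4] = 6.417216.


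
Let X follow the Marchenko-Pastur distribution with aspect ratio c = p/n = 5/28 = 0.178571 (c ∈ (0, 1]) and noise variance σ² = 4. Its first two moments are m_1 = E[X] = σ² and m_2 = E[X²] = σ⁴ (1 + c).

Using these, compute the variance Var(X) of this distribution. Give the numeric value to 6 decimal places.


m_1 = E[X] = σ² = 4, so m_1² = 16.
m_2 = E[X²] = σ⁴ (1 + c) = 16 · (1 + 0.178571) = 16 · 1.178571 = 18.857143.
(Note m_2 − m_1² simplifies to c · σ⁴ = 0.178571 · 16.)

Var(X) = m_2 − m_1² = 18.857143 − 16 = 2.857143.


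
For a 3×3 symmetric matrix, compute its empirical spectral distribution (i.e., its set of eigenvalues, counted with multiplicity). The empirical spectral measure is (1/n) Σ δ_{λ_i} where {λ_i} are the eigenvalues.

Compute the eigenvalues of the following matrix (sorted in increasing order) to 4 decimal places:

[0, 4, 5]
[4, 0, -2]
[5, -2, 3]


Since M is real symmetric, all three eigenvalues are real; they are the roots of det(λI − M) = λ³ − (tr M) λ² + s λ − det M, where s is the sum of the principal 2×2 minors.
tr M = 0 + 0 + 3 = 3.
s = (0·0 − 4²) + (0·3 − 5²) + (0·3 − (-2)²) = -16 + (-25) + (-4) = -45.
det M (expand along row 1) = 0·(-4) − 4·22 + 5·(-8) = -128.
Characteristic polynomial: λ³ − 3λ² − 45λ + 128 = 0.
Substitute λ = y + (tr M)/3 = y + 1.000000 to remove the quadratic term: y³ + p·y + q = 0 with p = s − (tr M)²/3 = -48.000000 and q = −2(tr M)³/27 + (tr M)·s/3 − det M = 81.000000.
Three real roots ⇒ use the trigonometric (Viète) form: r = 2√(−p/3) = 8.000000, φ = arccos(3q/(p·r)) = arccos(-0.632812) = 2.255976 rad.
y_k = r·cos(φ/3 − 2πk/3) for k = 0, 1, 2 gives y = 5.842636, 1.811303, -7.653939.
λ_k = y_k + 1.000000 gives λ = 6.8426, 2.8113, -6.6539 (check: the sum is 3.0000 = tr M).

Eigenvalues sorted in increasing order: [-6.6539, 2.8113, 6.8426].


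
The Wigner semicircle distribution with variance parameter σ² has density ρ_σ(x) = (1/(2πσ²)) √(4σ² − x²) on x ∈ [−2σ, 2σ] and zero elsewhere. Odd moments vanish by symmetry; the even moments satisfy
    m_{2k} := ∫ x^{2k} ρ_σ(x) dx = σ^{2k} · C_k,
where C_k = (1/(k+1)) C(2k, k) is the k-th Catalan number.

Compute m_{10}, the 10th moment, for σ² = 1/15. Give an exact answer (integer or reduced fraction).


By the scaled semicircle moment identity, m_{2k} = σ^{2k} · C_k with k = 5.
C_5 = (1/(k+1)) · C(2k, k) = (1/6) · C(10, 5) = (1/6) · 252 = 42.
σ^{2k} = (σ²)^k = (1/15)^5 = 1/759375.

Therefore m_{10} = σ^{10} · C_5 = (1/759375) · 42 = 14/253125.


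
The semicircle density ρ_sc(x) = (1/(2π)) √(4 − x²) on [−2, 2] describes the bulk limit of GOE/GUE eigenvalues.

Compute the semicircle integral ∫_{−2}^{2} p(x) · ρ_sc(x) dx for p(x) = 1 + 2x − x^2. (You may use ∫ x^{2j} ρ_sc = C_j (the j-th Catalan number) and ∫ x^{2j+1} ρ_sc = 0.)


Write p(x) = Σ a_i x^i, split into monomials and integrate each against ρ_sc separately.
Using ∫ x^{2j} ρ_sc = C_j = (1/(j+1)) C(2j, j) (Catalan numbers) and ∫ x^{2j+1} ρ_sc = 0 (odd monomials vanish by symmetry):
  i = 0 (even): a_0 · C_{0} = 1 · 1 = 1
  i = 1 (odd): ∫ x^1 ρ_sc = 0 (vanishes)
  i = 2 (even): a_2 · C_{1} = -1 · 1 = -1

Summing the contributions: ∫_{−2}^{2} p(x) ρ_sc(x) dx = 1 + (-1) = 0.


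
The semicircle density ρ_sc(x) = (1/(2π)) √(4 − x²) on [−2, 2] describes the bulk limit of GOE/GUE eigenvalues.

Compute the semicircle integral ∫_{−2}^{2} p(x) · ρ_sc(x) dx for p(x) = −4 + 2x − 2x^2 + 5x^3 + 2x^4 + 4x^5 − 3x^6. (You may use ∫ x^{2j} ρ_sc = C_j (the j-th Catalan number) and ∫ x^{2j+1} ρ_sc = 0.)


Write p(x) = Σ a_i x^i, split into monomials and integrate each against ρ_sc separately.
Using ∫ x^{2j} ρ_sc = C_j = (1/(j+1)) C(2j, j) (Catalan numbers) and ∫ x^{2j+1} ρ_sc = 0 (odd monomials vanish by symmetry):
  i = 0 (even): a_0 · C_{0} = -4 · 1 = -4
  i = 1 (odd): ∫ x^1 ρ_sc = 0 (vanishes)
  i = 2 (even): a_2 · C_{1} = -2 · 1 = -2
  i = 3 (odd): ∫ x^3 ρ_sc = 0 (vanishes)
  i = 4 (even): a_4 · C_{2} = 2 · 2 = 4
  i = 5 (odd): ∫ x^5 ρ_sc = 0 (vanishes)
  i = 6 (even): a_6 · C_{3} = -3 · 5 = -15

Summing the contributions: ∫_{−2}^{2} p(x) ρ_sc(x) dx = (-4) + (-2) + 4 + (-15) = -17.


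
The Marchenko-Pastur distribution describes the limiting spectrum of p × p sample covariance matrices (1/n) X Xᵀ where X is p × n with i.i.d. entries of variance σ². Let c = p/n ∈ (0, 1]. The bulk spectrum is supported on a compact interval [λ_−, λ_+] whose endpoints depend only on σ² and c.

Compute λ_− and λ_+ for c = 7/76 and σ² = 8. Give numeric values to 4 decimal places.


c = 7/76 = 0.092105; √c = 0.303488.
λ_− = σ² (1 − √c)² = 8 · (1 − 0.303488)² = 8 · (0.696512)² = 3.881026.
λ_+ = σ² (1 + √c)² = 8 · (1 + 0.303488)² = 8 · (1.303488)² = 13.592658.

Rounded to 4 decimal places: λ_− ≈ 3.8810, λ_+ ≈ 13.5927.


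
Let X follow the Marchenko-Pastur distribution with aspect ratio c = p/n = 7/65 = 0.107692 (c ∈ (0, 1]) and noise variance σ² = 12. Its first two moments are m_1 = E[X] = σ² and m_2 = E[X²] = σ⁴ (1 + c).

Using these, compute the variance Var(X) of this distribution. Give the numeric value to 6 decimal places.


m_1 = E[X] = σ² = 12, so m_1² = 144.
m_2 = E[X²] = σ⁴ (1 + c) = 144 · (1 + 0.107692) = 144 · 1.107692 = 159.507692.
(Note m_2 − m_1² simplifies to c · σ⁴ = 0.107692 · 144.)

Var(X) = m_2 − m_1² = 159.507692 − 144 = 15.507692.


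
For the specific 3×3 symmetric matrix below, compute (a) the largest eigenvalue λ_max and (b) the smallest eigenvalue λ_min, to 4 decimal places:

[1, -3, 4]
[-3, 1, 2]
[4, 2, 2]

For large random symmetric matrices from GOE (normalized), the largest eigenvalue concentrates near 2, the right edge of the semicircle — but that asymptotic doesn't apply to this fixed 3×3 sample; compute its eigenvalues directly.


Since M is real symmetric, all three eigenvalues are real; they are the roots of det(λI − M) = λ³ − (tr M) λ² + s λ − det M, where s is the sum of the principal 2×2 minors.
tr M = 1 + 1 + 2 = 4.
s = (1·1 − (-3)²) + (1·2 − 4²) + (1·2 − 2²) = -8 + (-14) + (-2) = -24.
det M (expand along row 1) = 1·(-2) − (-3)·(-14) + 4·(-10) = -84.
Characteristic polynomial: λ³ − 4λ² − 24λ + 84 = 0.
Substitute λ = y + (tr M)/3 = y + 1.333333 to remove the quadratic term: y³ + p·y + q = 0 with p = s − (tr M)²/3 = -29.333333 and q = −2(tr M)³/27 + (tr M)·s/3 − det M = 47.259259.
Three real roots ⇒ use the trigonometric (Viète) form: r = 2√(−p/3) = 6.253888, φ = arccos(3q/(p·r)) = arccos(-0.772853) = 2.454120 rad.
y_k = r·cos(φ/3 − 2πk/3) for k = 0, 1, 2 gives y = 4.275488, 1.814911, -6.090399.
λ_k = y_k + 1.333333 gives λ = 5.6088, 3.1482, -4.7571 (check: the sum is 4.0000 = tr M).

Hence λ_max = 5.6088 and λ_min = -4.7571.
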